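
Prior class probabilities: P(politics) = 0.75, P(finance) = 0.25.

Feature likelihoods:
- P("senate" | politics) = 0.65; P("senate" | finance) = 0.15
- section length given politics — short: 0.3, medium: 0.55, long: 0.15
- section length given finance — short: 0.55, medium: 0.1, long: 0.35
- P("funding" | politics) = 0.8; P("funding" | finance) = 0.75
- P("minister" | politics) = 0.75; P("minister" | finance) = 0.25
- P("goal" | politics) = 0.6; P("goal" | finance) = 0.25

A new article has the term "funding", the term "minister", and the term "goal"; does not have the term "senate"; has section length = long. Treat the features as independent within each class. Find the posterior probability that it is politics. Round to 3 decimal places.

politics: 0.75 × (1−0.65) × 0.15 × 0.8 × 0.75 × 0.6 = 0.014175
finance: 0.25 × (1−0.15) × 0.35 × 0.75 × 0.25 × 0.25 = 0.003486328125
P(politics | x) = 0.014175 / 0.017661328125 ≈ 0.803

0.803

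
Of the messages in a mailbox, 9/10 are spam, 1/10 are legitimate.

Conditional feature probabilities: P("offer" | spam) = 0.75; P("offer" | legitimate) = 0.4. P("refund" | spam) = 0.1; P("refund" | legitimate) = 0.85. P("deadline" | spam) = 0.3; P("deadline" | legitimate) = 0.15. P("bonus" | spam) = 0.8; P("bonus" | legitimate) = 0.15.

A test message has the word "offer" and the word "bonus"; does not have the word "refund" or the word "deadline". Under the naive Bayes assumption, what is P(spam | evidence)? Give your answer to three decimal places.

0.998

spam: 0.9 × 0.75 × (1−0.1) × (1−0.3) × 0.8 = 0.3402
legitimate: 0.1 × 0.4 × (1−0.85) × (1−0.15) × 0.15 = 0.000765
P(spam | x) = 0.3402 / 0.340965 ≈ 0.998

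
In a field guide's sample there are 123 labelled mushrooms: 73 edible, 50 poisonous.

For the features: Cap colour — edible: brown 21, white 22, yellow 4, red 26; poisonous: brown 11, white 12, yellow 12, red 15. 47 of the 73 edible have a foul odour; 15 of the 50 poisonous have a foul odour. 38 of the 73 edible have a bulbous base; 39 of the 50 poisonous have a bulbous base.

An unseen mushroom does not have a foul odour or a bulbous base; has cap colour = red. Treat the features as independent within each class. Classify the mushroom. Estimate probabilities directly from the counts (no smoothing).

edible: (73/123) × (26/73) × (26/73) × (35/73) ≈ 0.0360964
poisonous: (50/123) × (15/50) × (35/50) × (11/50) ≈ 0.0187805
Highest score → edible.

edible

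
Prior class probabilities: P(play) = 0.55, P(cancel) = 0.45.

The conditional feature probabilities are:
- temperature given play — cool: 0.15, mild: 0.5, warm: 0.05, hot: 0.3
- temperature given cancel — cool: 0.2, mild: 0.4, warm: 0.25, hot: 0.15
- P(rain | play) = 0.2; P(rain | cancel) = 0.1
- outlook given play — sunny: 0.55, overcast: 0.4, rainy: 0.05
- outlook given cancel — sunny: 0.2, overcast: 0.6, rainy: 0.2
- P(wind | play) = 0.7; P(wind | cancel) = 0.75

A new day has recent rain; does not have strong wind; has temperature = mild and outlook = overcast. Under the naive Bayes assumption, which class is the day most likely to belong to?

play

play: 0.55 × 0.5 × 0.2 × 0.4 × (1−0.7) = 0.0066
cancel: 0.45 × 0.4 × 0.1 × 0.6 × (1−0.75) = 0.0027
Highest score → play.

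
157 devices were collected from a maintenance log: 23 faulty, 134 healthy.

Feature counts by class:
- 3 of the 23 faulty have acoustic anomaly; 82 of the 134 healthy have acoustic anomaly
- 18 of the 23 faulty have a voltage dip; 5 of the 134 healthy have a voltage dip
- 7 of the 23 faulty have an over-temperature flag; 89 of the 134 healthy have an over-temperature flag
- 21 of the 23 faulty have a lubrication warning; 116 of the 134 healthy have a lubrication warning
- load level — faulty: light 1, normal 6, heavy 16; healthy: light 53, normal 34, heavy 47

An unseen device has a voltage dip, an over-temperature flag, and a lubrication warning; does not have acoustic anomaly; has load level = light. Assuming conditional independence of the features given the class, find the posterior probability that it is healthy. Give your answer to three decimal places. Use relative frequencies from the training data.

0.700

faulty: (23/157) × (20/23) × (18/23) × (7/23) × (21/23) × (1/23) ≈ 0.00120451
healthy: (134/157) × (52/134) × (5/134) × (89/134) × (116/134) × (53/134) ≈ 0.00281047
P(healthy | x) = 0.00281047 / 0.00401498 ≈ 0.700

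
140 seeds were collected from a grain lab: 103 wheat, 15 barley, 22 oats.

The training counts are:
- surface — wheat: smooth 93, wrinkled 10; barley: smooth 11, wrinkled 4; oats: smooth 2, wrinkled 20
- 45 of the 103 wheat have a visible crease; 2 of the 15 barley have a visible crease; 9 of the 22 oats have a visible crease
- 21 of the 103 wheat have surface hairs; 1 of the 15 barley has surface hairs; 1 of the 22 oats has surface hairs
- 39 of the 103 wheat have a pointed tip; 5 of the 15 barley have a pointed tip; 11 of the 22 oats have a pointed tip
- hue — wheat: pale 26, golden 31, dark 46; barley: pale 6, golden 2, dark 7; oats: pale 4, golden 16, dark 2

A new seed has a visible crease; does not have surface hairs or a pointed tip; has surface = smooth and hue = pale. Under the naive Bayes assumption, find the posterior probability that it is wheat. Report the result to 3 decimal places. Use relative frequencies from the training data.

0.921

wheat: (103/140) × (93/103) × (45/103) × (82/103) × (64/103) × (26/103) ≈ 0.0362398
barley: (15/140) × (11/15) × (2/15) × (14/15) × (10/15) × (6/15) ≈ 0.00260741
oats: (22/140) × (2/22) × (9/22) × (21/22) × (11/22) × (4/22) ≈ 0.000507137
P(wheat | x) = 0.0362398 / 0.039354347 ≈ 0.921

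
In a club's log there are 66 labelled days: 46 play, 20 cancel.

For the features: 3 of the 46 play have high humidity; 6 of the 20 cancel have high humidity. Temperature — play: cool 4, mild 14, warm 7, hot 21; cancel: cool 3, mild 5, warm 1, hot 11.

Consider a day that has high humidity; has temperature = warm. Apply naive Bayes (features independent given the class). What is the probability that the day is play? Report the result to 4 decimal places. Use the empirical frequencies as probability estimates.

play: (46/66) × (3/46) × (7/46) ≈ 0.006917
cancel: (20/66) × (6/20) × (1/20) ≈ 0.00454545
P(play | x) = 0.006917 / 0.01146245 ≈ 0.6034

0.6034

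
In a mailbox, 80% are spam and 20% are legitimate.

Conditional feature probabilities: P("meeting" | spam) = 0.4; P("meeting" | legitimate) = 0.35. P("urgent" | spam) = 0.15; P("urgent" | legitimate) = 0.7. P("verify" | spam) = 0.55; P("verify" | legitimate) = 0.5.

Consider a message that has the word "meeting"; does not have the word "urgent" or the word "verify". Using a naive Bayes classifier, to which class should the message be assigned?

spam

spam: 0.8 × 0.4 × (1−0.15) × (1−0.55) = 0.1224
legitimate: 0.2 × 0.35 × (1−0.7) × (1−0.5) = 0.0105
Highest score → spam.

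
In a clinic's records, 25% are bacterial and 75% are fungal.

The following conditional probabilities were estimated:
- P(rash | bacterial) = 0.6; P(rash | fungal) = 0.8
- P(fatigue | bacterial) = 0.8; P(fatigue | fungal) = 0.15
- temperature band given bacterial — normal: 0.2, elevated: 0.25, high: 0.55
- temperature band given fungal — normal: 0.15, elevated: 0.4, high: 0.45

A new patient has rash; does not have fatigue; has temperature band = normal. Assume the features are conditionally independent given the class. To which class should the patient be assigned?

fungal

bacterial: 0.25 × 0.6 × (1−0.8) × 0.2 = 0.006
fungal: 0.75 × 0.8 × (1−0.15) × 0.15 = 0.0765
Highest score → fungal.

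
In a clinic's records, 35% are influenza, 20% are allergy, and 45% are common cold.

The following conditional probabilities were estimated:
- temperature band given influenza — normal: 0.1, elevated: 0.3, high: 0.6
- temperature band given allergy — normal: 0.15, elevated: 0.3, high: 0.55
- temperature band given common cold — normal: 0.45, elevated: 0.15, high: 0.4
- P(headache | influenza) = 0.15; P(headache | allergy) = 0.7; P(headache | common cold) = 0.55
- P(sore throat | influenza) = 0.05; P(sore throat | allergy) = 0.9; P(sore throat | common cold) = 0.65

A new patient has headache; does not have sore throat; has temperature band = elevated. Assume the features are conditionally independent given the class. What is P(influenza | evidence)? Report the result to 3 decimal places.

0.465

influenza: 0.35 × 0.3 × 0.15 × (1−0.05) = 0.0149625
allergy: 0.2 × 0.3 × 0.7 × (1−0.9) = 0.0042
common cold: 0.45 × 0.15 × 0.55 × (1−0.65) = 0.01299375
P(influenza | x) = 0.0149625 / 0.03215625 ≈ 0.465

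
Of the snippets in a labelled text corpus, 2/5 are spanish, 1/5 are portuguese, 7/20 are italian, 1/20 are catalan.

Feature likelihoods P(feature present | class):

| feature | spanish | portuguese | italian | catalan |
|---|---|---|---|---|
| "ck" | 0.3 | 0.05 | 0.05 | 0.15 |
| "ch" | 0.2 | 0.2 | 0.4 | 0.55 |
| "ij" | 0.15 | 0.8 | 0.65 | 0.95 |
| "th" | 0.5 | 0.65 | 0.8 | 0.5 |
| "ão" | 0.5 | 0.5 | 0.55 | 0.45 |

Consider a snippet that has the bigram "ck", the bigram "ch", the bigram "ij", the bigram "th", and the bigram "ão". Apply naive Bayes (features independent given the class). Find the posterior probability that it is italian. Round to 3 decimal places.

0.465

spanish: 0.4 × 0.3 × 0.2 × 0.15 × 0.5 × 0.5 = 0.0009
portuguese: 0.2 × 0.05 × 0.2 × 0.8 × 0.65 × 0.5 = 0.00052
italian: 0.35 × 0.05 × 0.4 × 0.65 × 0.8 × 0.55 = 0.002002
catalan: 0.05 × 0.15 × 0.55 × 0.95 × 0.5 × 0.45 = 0.00088171875
P(italian | x) = 0.002002 / 0.00430371875 ≈ 0.465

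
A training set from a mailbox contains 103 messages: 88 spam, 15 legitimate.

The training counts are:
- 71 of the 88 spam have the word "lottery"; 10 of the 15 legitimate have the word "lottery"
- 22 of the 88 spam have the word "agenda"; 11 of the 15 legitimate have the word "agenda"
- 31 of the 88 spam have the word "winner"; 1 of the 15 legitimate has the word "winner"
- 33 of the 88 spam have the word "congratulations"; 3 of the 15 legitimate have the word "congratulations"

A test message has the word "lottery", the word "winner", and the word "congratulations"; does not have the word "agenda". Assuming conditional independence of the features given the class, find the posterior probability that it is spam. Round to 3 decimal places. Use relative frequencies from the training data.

0.995

spam: (88/103) × (71/88) × (66/88) × (31/88) × (33/88) ≈ 0.0682956
legitimate: (15/103) × (10/15) × (4/15) × (1/15) × (3/15) ≈ 0.0003452
P(spam | x) = 0.0682956 / 0.0686408 ≈ 0.995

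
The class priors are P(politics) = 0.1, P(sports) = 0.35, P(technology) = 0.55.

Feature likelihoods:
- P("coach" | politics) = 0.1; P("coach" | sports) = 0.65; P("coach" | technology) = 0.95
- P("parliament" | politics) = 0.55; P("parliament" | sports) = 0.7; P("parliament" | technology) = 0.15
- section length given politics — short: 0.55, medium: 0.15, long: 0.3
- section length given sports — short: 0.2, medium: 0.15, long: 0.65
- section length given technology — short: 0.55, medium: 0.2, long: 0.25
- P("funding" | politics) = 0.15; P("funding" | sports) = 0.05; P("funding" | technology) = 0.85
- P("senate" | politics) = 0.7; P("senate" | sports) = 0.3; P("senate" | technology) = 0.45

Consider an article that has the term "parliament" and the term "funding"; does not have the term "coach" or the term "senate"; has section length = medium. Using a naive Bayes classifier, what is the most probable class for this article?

sports

politics: 0.1 × (1−0.1) × 0.55 × 0.15 × 0.15 × (1−0.7) = 0.000334125
sports: 0.35 × (1−0.65) × 0.7 × 0.15 × 0.05 × (1−0.3) = 0.0004501875
technology: 0.55 × (1−0.95) × 0.15 × 0.2 × 0.85 × (1−0.45) = 0.0003856875
Highest score → sports.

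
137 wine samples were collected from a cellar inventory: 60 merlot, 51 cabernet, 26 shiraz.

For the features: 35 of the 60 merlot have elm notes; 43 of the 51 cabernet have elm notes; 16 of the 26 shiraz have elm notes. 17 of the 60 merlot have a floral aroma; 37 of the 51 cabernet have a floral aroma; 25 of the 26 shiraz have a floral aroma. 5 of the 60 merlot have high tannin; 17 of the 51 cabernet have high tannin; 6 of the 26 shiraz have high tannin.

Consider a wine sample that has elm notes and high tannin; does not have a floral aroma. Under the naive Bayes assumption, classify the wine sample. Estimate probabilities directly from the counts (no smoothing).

cabernet

merlot: (60/137) × (35/60) × (43/60) × (5/60) ≈ 0.0152575
cabernet: (51/137) × (43/51) × (14/51) × (17/51) ≈ 0.02872
shiraz: (26/137) × (16/26) × (1/26) × (6/26) ≈ 0.00103658
Highest score → cabernet.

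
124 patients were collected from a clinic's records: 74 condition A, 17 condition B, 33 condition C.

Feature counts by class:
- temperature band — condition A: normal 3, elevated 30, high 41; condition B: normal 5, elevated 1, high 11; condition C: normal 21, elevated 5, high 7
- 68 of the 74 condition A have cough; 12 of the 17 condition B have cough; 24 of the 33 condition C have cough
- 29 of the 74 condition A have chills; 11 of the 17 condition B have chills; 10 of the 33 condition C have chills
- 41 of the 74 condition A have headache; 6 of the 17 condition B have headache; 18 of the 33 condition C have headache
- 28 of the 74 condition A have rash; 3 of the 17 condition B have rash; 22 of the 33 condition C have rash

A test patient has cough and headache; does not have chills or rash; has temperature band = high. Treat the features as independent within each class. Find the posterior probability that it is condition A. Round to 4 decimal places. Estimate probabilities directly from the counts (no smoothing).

condition A: (74/124) × (41/74) × (68/74) × (45/74) × (41/74) × (46/74) ≈ 0.0636353
condition B: (17/124) × (11/17) × (12/17) × (6/17) × (6/17) × (14/17) ≈ 0.00642373
condition C: (33/124) × (7/33) × (24/33) × (23/33) × (18/33) × (11/33) ≈ 0.00520265
P(condition A | x) = 0.0636353 / 0.07526168 ≈ 0.8455

0.8455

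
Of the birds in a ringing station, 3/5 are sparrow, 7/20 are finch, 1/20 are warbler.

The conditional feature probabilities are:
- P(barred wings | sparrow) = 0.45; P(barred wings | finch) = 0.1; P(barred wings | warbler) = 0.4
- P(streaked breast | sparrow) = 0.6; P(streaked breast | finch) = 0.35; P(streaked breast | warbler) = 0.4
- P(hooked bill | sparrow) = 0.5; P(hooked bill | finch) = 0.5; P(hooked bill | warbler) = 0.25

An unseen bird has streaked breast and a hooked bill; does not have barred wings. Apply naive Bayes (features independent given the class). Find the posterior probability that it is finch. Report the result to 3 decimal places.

sparrow: 0.6 × (1−0.45) × 0.6 × 0.5 = 0.099
finch: 0.35 × (1−0.1) × 0.35 × 0.5 = 0.055125
warbler: 0.05 × (1−0.4) × 0.4 × 0.25 = 0.003
P(finch | x) = 0.055125 / 0.157125 ≈ 0.351

0.351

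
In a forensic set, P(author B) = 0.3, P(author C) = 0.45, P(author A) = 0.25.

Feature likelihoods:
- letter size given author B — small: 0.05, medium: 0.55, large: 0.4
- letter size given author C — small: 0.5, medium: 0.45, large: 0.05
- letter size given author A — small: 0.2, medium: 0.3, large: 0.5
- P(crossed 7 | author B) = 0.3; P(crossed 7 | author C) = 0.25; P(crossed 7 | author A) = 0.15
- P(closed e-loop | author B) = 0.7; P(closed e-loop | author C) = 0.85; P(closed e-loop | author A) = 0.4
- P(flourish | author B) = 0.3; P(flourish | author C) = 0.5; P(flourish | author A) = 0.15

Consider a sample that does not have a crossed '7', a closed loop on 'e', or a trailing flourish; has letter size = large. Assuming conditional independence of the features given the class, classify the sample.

author B: 0.3 × 0.4 × (1−0.3) × (1−0.7) × (1−0.3) = 0.01764
author C: 0.45 × 0.05 × (1−0.25) × (1−0.85) × (1−0.5) = 0.001265625
author A: 0.25 × 0.5 × (1−0.15) × (1−0.4) × (1−0.15) = 0.0541875
Highest score → author A.

author A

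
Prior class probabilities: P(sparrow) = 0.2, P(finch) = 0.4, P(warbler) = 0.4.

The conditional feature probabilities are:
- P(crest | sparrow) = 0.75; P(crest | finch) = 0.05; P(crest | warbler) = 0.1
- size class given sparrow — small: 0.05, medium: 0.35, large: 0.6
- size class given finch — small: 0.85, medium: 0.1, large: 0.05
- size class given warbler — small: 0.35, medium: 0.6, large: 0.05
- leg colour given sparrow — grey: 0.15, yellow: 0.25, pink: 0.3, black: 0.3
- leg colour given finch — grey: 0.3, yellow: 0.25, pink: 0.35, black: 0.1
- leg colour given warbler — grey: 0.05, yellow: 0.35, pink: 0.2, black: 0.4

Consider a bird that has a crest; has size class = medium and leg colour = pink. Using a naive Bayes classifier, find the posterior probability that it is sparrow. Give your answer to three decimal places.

0.741

sparrow: 0.2 × 0.75 × 0.35 × 0.3 = 0.01575
finch: 0.4 × 0.05 × 0.1 × 0.35 = 0.0007
warbler: 0.4 × 0.1 × 0.6 × 0.2 = 0.0048
P(sparrow | x) = 0.01575 / 0.02125 ≈ 0.741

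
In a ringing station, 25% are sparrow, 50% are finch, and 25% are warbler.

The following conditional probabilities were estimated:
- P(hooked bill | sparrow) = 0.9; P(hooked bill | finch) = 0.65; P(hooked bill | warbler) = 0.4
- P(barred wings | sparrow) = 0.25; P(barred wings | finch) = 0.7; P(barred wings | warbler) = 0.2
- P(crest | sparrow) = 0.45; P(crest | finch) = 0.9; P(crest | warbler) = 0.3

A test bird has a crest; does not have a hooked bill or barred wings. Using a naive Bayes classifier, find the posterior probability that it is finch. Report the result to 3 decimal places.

sparrow: 0.25 × (1−0.9) × (1−0.25) × 0.45 = 0.0084375
finch: 0.5 × (1−0.65) × (1−0.7) × 0.9 = 0.04725
warbler: 0.25 × (1−0.4) × (1−0.2) × 0.3 = 0.036
P(finch | x) = 0.04725 / 0.0916875 ≈ 0.515

0.515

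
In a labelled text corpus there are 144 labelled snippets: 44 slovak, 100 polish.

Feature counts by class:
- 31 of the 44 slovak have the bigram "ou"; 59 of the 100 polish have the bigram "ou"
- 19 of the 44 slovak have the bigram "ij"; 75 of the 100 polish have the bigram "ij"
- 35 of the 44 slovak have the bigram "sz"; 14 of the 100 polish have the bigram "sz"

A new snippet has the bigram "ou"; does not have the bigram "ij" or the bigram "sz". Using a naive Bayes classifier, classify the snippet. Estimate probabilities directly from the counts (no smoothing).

polish

slovak: (44/144) × (31/44) × (25/44) × (9/44) ≈ 0.0250194
polish: (100/144) × (59/100) × (25/100) × (86/100) ≈ 0.0880903
Highest score → polish.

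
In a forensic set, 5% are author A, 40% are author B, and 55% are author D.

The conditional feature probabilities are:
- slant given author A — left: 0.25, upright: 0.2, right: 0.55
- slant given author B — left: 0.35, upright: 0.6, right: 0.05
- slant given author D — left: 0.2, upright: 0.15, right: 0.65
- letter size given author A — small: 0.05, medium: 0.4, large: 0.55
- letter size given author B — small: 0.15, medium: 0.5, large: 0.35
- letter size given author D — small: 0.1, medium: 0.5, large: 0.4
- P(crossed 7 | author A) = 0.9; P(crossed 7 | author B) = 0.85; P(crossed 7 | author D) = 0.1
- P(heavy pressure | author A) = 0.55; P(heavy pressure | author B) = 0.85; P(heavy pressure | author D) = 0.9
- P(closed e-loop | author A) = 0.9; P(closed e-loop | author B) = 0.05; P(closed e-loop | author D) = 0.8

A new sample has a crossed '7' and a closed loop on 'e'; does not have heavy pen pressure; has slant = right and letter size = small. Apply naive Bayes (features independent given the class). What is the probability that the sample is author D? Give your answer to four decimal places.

author A: 0.05 × 0.55 × 0.05 × 0.9 × (1−0.55) × 0.9 = 0.0005011875
author B: 0.4 × 0.05 × 0.15 × 0.85 × (1−0.85) × 0.05 = 0.000019125
author D: 0.55 × 0.65 × 0.1 × 0.1 × (1−0.9) × 0.8 = 0.000286
P(author D | x) = 0.000286 / 0.0008063125 ≈ 0.3547

0.3547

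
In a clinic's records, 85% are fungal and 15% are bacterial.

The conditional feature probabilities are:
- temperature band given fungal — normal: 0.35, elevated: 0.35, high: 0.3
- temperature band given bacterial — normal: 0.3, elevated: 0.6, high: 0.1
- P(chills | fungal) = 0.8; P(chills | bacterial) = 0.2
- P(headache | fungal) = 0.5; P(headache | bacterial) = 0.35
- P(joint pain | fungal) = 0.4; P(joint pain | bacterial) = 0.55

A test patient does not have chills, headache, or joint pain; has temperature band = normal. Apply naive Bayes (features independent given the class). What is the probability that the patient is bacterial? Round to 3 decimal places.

0.371

fungal: 0.85 × 0.35 × (1−0.8) × (1−0.5) × (1−0.4) = 0.01785
bacterial: 0.15 × 0.3 × (1−0.2) × (1−0.35) × (1−0.55) = 0.01053
P(bacterial | x) = 0.01053 / 0.02838 ≈ 0.371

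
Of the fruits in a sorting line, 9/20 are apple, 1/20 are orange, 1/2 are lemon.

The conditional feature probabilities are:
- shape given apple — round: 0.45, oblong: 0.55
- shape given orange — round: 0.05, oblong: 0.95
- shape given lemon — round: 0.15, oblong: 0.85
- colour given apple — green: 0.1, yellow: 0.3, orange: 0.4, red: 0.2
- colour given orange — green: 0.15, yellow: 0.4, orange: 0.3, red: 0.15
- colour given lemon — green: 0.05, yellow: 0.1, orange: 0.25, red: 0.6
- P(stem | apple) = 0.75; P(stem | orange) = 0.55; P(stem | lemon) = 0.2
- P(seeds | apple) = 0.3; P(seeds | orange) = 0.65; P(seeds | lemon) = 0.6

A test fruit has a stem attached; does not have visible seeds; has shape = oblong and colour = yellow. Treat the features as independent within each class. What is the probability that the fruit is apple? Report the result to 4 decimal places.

apple: 0.45 × 0.55 × 0.3 × 0.75 × (1−0.3) = 0.03898125
orange: 0.05 × 0.95 × 0.4 × 0.55 × (1−0.65) = 0.0036575
lemon: 0.5 × 0.85 × 0.1 × 0.2 × (1−0.6) = 0.0034
P(apple | x) = 0.03898125 / 0.04603875 ≈ 0.8467

0.8467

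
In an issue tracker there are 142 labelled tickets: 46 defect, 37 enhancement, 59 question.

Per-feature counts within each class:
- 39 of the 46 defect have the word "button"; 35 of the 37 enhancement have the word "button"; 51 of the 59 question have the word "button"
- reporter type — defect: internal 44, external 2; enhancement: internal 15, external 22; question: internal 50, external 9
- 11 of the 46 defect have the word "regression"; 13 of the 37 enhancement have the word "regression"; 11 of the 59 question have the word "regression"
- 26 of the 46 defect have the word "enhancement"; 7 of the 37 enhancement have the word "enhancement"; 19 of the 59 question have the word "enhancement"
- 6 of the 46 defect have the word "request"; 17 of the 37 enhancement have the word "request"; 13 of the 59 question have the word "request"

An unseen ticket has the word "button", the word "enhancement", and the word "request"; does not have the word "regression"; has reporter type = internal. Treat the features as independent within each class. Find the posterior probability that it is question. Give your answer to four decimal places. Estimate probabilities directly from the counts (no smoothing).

0.4631

defect: (46/142) × (39/46) × (44/46) × (35/46) × (26/46) × (6/46) ≈ 0.0147364
enhancement: (37/142) × (35/37) × (15/37) × (24/37) × (7/37) × (17/37) ≈ 0.00563407
question: (59/142) × (51/59) × (50/59) × (48/59) × (19/59) × (13/59) ≈ 0.0175704
P(question | x) = 0.0175704 / 0.03794087 ≈ 0.4631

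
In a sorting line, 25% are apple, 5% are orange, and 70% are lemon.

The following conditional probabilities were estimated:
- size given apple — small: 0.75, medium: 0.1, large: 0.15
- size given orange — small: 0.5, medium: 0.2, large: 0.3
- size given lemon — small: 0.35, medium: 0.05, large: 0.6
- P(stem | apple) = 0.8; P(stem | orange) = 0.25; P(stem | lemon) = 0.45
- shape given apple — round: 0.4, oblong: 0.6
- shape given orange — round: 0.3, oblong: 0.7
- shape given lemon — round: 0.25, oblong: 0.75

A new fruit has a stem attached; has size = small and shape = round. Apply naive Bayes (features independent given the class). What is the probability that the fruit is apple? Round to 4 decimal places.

apple: 0.25 × 0.75 × 0.8 × 0.4 = 0.06
orange: 0.05 × 0.5 × 0.25 × 0.3 = 0.001875
lemon: 0.7 × 0.35 × 0.45 × 0.25 = 0.0275625
P(apple | x) = 0.06 / 0.0894375 ≈ 0.6709

0.6709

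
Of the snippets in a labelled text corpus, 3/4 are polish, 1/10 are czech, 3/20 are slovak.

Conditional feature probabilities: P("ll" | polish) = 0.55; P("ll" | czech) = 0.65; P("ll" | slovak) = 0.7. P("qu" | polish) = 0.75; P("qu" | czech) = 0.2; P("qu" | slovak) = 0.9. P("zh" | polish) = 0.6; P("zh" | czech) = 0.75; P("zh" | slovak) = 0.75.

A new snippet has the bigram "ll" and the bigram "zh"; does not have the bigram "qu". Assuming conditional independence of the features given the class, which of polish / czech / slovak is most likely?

polish

polish: 0.75 × 0.55 × (1−0.75) × 0.6 = 0.061875
czech: 0.1 × 0.65 × (1−0.2) × 0.75 = 0.039
slovak: 0.15 × 0.7 × (1−0.9) × 0.75 = 0.007875
Highest score → polish.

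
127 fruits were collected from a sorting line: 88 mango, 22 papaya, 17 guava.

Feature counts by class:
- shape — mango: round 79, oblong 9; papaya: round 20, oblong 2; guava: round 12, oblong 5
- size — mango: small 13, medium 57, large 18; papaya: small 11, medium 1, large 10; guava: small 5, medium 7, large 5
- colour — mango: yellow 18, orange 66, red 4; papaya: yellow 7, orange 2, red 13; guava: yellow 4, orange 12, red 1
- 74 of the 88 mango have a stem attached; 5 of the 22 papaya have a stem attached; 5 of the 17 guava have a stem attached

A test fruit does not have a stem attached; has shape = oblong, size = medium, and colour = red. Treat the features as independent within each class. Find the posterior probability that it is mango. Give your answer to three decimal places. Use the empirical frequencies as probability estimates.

0.249

mango: (88/127) × (9/88) × (57/88) × (4/88) × (14/88) ≈ 0.000331935
papaya: (22/127) × (2/22) × (1/22) × (13/22) × (17/22) ≈ 0.000326852
guava: (17/127) × (5/17) × (7/17) × (1/17) × (12/17) ≈ 0.00067313
P(mango | x) = 0.000331935 / 0.001331917 ≈ 0.249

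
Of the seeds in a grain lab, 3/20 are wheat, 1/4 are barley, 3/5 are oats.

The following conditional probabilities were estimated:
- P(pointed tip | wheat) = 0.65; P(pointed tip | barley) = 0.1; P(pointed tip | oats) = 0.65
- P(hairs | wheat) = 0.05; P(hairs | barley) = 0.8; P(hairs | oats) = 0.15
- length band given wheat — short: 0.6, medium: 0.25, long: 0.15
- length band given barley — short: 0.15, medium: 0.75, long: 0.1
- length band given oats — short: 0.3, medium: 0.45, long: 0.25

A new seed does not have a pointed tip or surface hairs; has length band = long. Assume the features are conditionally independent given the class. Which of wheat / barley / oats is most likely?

wheat: 0.15 × (1−0.65) × (1−0.05) × 0.15 = 0.00748125
barley: 0.25 × (1−0.1) × (1−0.8) × 0.1 = 0.0045
oats: 0.6 × (1−0.65) × (1−0.15) × 0.25 = 0.044625
Highest score → oats.

oats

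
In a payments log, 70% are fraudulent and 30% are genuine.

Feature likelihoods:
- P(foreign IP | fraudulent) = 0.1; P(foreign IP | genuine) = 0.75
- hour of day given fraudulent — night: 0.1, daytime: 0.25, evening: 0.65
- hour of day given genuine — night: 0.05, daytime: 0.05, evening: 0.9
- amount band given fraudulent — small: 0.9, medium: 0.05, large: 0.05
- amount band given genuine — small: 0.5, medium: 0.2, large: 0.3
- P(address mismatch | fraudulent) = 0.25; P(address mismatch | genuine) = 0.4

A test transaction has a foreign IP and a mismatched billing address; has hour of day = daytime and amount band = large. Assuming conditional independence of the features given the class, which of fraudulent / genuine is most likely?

genuine

fraudulent: 0.7 × 0.1 × 0.25 × 0.05 × 0.25 = 0.00021875
genuine: 0.3 × 0.75 × 0.05 × 0.3 × 0.4 = 0.00135
Highest score → genuine.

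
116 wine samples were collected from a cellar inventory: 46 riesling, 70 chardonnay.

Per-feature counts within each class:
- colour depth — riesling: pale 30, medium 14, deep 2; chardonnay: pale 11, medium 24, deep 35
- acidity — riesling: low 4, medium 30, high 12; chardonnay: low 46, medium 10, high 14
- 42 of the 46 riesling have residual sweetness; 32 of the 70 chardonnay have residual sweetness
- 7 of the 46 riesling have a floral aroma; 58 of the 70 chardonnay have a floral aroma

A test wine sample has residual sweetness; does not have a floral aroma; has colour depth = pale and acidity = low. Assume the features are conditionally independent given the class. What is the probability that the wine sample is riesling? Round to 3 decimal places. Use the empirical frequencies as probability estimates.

0.781

riesling: (46/116) × (30/46) × (4/46) × (42/46) × (39/46) ≈ 0.0174086
chardonnay: (70/116) × (11/70) × (46/70) × (32/70) × (12/70) ≈ 0.00488348
P(riesling | x) = 0.0174086 / 0.02229208 ≈ 0.781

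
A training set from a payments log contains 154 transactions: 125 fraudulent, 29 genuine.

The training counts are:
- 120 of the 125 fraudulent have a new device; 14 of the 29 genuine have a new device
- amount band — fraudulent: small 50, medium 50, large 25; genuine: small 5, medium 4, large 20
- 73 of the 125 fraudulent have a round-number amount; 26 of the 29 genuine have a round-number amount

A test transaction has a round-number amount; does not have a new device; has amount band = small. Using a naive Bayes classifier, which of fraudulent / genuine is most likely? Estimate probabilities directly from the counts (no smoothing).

genuine

fraudulent: (125/154) × (5/125) × (50/125) × (73/125) ≈ 0.00758442
genuine: (29/154) × (15/29) × (5/29) × (26/29) ≈ 0.0150563
Highest score → genuine.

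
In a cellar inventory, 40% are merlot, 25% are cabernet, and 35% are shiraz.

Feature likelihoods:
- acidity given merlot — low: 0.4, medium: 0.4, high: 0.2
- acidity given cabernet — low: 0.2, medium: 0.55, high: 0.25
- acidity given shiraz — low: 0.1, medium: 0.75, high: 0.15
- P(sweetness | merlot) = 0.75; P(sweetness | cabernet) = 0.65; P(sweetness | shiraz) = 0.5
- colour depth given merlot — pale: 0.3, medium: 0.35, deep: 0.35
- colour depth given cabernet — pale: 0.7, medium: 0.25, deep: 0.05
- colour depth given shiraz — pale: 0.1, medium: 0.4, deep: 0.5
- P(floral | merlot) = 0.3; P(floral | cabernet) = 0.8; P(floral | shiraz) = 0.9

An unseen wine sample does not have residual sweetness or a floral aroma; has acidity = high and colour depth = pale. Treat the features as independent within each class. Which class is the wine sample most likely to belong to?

merlot

merlot: 0.4 × 0.2 × (1−0.75) × 0.3 × (1−0.3) = 0.0042
cabernet: 0.25 × 0.25 × (1−0.65) × 0.7 × (1−0.8) = 0.0030625
shiraz: 0.35 × 0.15 × (1−0.5) × 0.1 × (1−0.9) = 0.0002625
Highest score → merlot.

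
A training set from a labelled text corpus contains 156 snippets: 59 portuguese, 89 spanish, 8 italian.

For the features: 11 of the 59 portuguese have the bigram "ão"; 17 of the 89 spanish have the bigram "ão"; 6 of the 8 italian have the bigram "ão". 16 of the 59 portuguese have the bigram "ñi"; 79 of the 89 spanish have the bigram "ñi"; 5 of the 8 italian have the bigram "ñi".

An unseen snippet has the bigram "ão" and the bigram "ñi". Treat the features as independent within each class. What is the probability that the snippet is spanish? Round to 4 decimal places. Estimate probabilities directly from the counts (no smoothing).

portuguese: (59/156) × (11/59) × (16/59) ≈ 0.0191221
spanish: (89/156) × (17/89) × (79/89) ≈ 0.09673
italian: (8/156) × (6/8) × (5/8) ≈ 0.0240385
P(spanish | x) = 0.09673 / 0.1398906 ≈ 0.6915

0.6915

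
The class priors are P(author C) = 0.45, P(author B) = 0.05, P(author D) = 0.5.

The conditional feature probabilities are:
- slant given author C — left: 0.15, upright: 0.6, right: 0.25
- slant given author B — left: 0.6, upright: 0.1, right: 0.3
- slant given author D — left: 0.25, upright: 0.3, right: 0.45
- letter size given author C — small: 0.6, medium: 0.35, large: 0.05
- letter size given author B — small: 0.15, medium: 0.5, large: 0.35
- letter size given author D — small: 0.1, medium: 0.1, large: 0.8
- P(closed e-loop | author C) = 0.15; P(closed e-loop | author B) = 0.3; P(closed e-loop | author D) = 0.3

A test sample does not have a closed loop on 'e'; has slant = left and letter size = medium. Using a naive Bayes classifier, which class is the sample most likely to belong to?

author C: 0.45 × 0.15 × 0.35 × (1−0.15) = 0.02008125
author B: 0.05 × 0.6 × 0.5 × (1−0.3) = 0.0105
author D: 0.5 × 0.25 × 0.1 × (1−0.3) = 0.00875
Highest score → author C.

author C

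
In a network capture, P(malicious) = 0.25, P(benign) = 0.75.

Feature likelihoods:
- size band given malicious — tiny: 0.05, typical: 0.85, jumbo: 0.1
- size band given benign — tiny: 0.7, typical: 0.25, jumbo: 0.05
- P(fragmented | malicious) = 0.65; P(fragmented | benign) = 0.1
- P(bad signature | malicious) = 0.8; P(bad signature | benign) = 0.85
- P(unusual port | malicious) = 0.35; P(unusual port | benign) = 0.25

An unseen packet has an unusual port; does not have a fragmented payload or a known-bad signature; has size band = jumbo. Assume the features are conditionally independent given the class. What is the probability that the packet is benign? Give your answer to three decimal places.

malicious: 0.25 × 0.1 × (1−0.65) × (1−0.8) × 0.35 = 0.0006125
benign: 0.75 × 0.05 × (1−0.1) × (1−0.85) × 0.25 = 0.001265625
P(benign | x) = 0.001265625 / 0.001878125 ≈ 0.674

0.674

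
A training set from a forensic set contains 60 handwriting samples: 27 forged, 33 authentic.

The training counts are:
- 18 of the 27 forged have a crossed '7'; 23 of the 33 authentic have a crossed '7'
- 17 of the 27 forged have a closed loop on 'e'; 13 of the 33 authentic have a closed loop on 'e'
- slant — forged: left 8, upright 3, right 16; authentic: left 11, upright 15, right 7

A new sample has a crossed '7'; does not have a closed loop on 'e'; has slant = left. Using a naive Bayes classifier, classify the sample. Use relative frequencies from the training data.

authentic

forged: (27/60) × (18/27) × (10/27) × (8/27) ≈ 0.0329218
authentic: (33/60) × (23/33) × (20/33) × (11/33) ≈ 0.0774411
Highest score → authentic.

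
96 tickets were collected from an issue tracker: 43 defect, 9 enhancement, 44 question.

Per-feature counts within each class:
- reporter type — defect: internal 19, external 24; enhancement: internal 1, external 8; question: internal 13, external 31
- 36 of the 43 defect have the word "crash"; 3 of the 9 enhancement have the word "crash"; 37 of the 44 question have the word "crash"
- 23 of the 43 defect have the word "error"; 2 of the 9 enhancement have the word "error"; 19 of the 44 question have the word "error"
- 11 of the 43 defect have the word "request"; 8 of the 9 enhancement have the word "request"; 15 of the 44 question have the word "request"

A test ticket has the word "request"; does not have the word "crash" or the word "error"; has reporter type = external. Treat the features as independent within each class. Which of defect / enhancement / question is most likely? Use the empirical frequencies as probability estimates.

defect: (43/96) × (24/43) × (7/43) × (20/43) × (11/43) ≈ 0.00484234
enhancement: (9/96) × (8/9) × (6/9) × (7/9) × (8/9) ≈ 0.0384088
question: (44/96) × (31/44) × (7/44) × (25/44) × (15/44) ≈ 0.00995089
Highest score → enhancement.

enhancement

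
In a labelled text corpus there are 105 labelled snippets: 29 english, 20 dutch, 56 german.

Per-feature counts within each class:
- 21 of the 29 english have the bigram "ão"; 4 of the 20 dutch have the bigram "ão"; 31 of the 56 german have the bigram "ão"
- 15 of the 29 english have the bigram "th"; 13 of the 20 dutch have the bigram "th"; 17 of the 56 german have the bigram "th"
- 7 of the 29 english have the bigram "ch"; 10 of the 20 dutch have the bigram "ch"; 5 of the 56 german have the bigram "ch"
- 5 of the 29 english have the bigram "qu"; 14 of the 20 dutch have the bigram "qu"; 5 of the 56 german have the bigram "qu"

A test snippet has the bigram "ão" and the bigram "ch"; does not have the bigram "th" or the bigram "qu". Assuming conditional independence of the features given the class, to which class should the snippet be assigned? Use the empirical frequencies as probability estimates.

english

english: (29/105) × (21/29) × (14/29) × (7/29) × (24/29) ≈ 0.0192874
dutch: (20/105) × (4/20) × (7/20) × (10/20) × (6/20) = 0.002
german: (56/105) × (31/56) × (39/56) × (5/56) × (51/56) ≈ 0.0167191
Highest score → english.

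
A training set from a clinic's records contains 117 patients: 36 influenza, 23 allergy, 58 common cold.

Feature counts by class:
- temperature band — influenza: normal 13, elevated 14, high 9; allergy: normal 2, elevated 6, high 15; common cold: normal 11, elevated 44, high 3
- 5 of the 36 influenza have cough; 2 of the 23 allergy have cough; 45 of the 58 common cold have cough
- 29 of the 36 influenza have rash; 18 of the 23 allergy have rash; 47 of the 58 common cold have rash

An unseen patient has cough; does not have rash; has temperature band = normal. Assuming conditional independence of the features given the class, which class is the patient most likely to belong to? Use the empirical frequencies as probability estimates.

common cold

influenza: (36/117) × (13/36) × (5/36) × (7/36) ≈ 0.00300069
allergy: (23/117) × (2/23) × (2/23) × (5/23) ≈ 0.000323138
common cold: (58/117) × (11/58) × (45/58) × (11/58) ≈ 0.0138343
Highest score → common cold.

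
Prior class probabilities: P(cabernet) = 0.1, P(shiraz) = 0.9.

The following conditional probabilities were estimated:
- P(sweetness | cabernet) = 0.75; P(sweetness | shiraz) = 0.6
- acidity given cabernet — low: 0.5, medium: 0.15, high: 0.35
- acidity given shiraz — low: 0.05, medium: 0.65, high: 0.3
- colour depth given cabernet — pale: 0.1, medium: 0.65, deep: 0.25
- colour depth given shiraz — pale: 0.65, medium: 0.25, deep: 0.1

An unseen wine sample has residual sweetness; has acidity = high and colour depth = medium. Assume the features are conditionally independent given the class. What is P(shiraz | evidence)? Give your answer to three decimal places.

0.704

cabernet: 0.1 × 0.75 × 0.35 × 0.65 = 0.0170625
shiraz: 0.9 × 0.6 × 0.3 × 0.25 = 0.0405
P(shiraz | x) = 0.0405 / 0.0575625 ≈ 0.704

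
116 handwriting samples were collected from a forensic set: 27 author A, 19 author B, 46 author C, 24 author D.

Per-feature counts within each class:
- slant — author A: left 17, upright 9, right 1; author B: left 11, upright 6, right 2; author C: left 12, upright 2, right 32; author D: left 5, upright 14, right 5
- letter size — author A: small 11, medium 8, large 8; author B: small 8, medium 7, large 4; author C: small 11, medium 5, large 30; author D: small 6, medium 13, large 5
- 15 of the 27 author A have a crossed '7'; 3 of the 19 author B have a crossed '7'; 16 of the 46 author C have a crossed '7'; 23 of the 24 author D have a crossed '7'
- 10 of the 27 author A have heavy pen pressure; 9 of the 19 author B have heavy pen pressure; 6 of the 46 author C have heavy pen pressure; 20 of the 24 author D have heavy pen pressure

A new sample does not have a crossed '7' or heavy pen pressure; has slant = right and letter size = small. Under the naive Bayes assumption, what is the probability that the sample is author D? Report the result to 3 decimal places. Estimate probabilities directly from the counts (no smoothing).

author A: (27/116) × (1/27) × (11/27) × (12/27) × (17/27) ≈ 0.000982819
author B: (19/116) × (2/19) × (8/19) × (16/19) × (10/19) ≈ 0.00321752
author C: (46/116) × (32/46) × (11/46) × (30/46) × (40/46) ≈ 0.0374104
author D: (24/116) × (5/24) × (6/24) × (1/24) × (4/24) ≈ 0.0000748324
P(author D | x) = 0.0000748324 / 0.0416855714 ≈ 0.002

0.002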